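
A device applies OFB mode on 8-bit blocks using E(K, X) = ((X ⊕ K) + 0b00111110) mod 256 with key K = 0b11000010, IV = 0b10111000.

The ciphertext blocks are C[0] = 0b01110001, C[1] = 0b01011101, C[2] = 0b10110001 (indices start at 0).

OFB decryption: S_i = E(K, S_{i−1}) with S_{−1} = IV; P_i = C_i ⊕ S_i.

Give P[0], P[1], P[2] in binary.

P[0] = 0b11001001, P[1] = 0b11100101, P[2] = 0b00001001

P[0]: S = E(K, 0b10111000) = 0b10111000; 0b01110001 ⊕ 0b10111000 = 0b11001001.
P[1]: S = E(K, 0b10111000) = 0b10111000; 0b01011101 ⊕ 0b10111000 = 0b11100101.
P[2]: S = E(K, 0b10111000) = 0b10111000; 0b10110001 ⊕ 0b10111000 = 0b00001001.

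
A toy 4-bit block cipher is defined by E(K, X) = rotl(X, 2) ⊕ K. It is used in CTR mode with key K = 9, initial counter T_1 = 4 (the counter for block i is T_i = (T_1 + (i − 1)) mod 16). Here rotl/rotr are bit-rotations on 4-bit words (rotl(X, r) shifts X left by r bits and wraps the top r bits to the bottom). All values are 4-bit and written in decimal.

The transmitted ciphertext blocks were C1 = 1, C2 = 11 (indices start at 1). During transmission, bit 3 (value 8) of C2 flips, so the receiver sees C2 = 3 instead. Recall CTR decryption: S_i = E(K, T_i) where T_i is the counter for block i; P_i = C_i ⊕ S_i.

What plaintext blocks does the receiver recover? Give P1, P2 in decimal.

Only C2 changed, to 3. In CTR, a change in C_i flips the same bit in P_i only; the keystream is unaffected. Decrypting the received ciphertext:
P1: T = 4, S = E(K, T) = 8; 1 ⊕ 8 = 9.
P2: T = 5, S = E(K, T) = 12; 3 ⊕ 12 = 15.
Blocks that differ from the original plaintext: P2.

P1 = 9, P2 = 15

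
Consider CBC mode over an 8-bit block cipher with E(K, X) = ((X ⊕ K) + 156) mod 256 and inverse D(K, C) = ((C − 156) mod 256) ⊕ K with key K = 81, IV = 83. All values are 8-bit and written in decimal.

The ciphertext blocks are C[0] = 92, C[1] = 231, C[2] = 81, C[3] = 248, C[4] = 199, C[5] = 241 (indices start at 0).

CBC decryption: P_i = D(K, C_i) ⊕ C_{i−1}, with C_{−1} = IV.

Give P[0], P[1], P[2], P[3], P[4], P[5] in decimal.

P[0] = 194, P[1] = 70, P[2] = 3, P[3] = 92, P[4] = 130, P[5] = 195

P[0]: D(K, 92) = 145; 145 ⊕ 83 = 194.
P[1]: D(K, 231) = 26; 26 ⊕ 92 = 70.
P[2]: D(K, 81) = 228; 228 ⊕ 231 = 3.
P[3]: D(K, 248) = 13; 13 ⊕ 81 = 92.
P[4]: D(K, 199) = 122; 122 ⊕ 248 = 130.
P[5]: D(K, 241) = 4; 4 ⊕ 199 = 195.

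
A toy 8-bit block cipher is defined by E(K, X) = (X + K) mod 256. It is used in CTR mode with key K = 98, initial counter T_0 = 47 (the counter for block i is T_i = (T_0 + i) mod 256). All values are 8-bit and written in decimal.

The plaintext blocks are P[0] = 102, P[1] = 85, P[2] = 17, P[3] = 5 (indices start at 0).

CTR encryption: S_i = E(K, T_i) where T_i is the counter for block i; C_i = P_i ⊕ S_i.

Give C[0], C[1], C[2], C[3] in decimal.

C[0]: T = 47, S = E(K, T) = 145; 102 ⊕ 145 = 247.
C[1]: T = 48, S = E(K, T) = 146; 85 ⊕ 146 = 199.
C[2]: T = 49, S = E(K, T) = 147; 17 ⊕ 147 = 130.
C[3]: T = 50, S = E(K, T) = 148; 5 ⊕ 148 = 145.

C[0] = 247, C[1] = 199, C[2] = 130, C[3] = 145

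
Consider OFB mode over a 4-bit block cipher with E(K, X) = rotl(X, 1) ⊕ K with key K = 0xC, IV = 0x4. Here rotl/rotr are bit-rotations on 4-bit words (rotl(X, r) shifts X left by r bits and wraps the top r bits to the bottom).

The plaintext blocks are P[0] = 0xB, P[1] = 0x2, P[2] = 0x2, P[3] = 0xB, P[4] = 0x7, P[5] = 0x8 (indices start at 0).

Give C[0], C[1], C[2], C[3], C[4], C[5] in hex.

OFB encryption: S_i = E(K, S_{i−1}) with S_{−1} = IV; C_i = P_i ⊕ S_i.
C[0]: S = E(K, 0x4) = 0x4; 0xB ⊕ 0x4 = 0xF.
C[1]: S = E(K, 0x4) = 0x4; 0x2 ⊕ 0x4 = 0x6.
C[2]: S = E(K, 0x4) = 0x4; 0x2 ⊕ 0x4 = 0x6.
C[3]: S = E(K, 0x4) = 0x4; 0xB ⊕ 0x4 = 0xF.
C[4]: S = E(K, 0x4) = 0x4; 0x7 ⊕ 0x4 = 0x3.
C[5]: S = E(K, 0x4) = 0x4; 0x8 ⊕ 0x4 = 0xC.

C[0] = 0xF, C[1] = 0x6, C[2] = 0x6, C[3] = 0xF, C[4] = 0x3, C[5] = 0xC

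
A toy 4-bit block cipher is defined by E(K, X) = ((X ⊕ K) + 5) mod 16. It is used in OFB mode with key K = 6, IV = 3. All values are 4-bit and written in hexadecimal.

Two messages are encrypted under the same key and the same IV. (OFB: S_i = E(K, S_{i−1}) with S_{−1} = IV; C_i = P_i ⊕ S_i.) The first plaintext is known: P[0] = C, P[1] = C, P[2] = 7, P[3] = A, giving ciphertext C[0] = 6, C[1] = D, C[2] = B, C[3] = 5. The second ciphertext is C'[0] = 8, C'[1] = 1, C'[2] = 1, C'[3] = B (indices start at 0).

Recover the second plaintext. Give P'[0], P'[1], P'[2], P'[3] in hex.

P'[0] = 2, P'[1] = 0, P'[2] = D, P'[3] = 4

In OFB with a reused IV, both messages share the same keystream S_i, so C_i ⊕ C'_i = P_i ⊕ P'_i and thus P'_i = P_i ⊕ C_i ⊕ C'_i.
P'[0]: C ⊕ 6 ⊕ 8 = 2.
P'[1]: C ⊕ D ⊕ 1 = 0.
P'[2]: 7 ⊕ B ⊕ 1 = D.
P'[3]: A ⊕ 5 ⊕ B = 4.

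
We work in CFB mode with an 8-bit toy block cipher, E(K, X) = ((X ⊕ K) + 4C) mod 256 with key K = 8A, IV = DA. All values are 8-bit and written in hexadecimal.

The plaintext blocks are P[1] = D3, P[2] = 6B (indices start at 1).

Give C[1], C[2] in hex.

C[1] = 4F, C[2] = 7A

CFB encryption: C_i = P_i ⊕ E(K, C_{i−1}), with C_{0} = IV.
C[1]: E(K, DA) = 9C; D3 ⊕ 9C = 4F.
C[2]: E(K, 4F) = 11; 6B ⊕ 11 = 7A.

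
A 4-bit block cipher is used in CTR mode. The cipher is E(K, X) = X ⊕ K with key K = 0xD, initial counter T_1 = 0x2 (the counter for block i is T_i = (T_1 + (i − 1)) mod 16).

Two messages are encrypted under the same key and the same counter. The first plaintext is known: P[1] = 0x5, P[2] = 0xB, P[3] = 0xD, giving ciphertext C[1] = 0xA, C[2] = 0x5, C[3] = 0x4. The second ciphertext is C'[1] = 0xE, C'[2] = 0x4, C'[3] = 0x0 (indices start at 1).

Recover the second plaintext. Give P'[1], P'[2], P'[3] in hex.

In CTR with a reused counter, both messages share the same keystream S_i, so C_i ⊕ C'_i = P_i ⊕ P'_i and thus P'_i = P_i ⊕ C_i ⊕ C'_i.
P'[1]: 0x5 ⊕ 0xA ⊕ 0xE = 0x1.
P'[2]: 0xB ⊕ 0x5 ⊕ 0x4 = 0xA.
P'[3]: 0xD ⊕ 0x4 ⊕ 0x0 = 0x9.

P'[1] = 0x1, P'[2] = 0xA, P'[3] = 0x9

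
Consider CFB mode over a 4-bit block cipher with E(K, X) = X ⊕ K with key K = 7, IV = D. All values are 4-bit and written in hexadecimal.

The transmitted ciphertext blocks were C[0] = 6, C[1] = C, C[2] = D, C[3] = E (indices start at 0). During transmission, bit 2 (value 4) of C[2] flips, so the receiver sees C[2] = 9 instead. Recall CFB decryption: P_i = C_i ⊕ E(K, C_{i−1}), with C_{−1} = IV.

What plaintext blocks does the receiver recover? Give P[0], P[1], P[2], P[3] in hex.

Only C[2] changed, to 9. In CFB, a change in C_i flips the same bit in P_i and garbles P_{i+1}. Decrypting the received ciphertext:
P[0]: E(K, D) = A; 6 ⊕ A = C.
P[1]: E(K, 6) = 1; C ⊕ 1 = D.
P[2]: E(K, C) = B; 9 ⊕ B = 2.
P[3]: E(K, 9) = E; E ⊕ E = 0.
Blocks that differ from the original plaintext: P[2], P[3].

P[0] = C, P[1] = D, P[2] = 2, P[3] = 0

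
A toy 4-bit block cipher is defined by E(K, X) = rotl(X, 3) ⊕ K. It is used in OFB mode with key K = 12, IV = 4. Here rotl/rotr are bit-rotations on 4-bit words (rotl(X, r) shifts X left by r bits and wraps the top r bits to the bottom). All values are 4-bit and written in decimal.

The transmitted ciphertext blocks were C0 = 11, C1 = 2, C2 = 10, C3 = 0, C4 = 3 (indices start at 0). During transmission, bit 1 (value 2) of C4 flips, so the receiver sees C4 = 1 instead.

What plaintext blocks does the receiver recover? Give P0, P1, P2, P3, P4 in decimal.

OFB decryption: S_i = E(K, S_{i−1}) with S_{−1} = IV; P_i = C_i ⊕ S_i.
Only C4 changed, to 1. In OFB, a change in C_i flips the same bit in P_i only; the keystream is unaffected. Decrypting the received ciphertext:
P0: S = E(K, 4) = 14; 11 ⊕ 14 = 5.
P1: S = E(K, 14) = 11; 2 ⊕ 11 = 9.
P2: S = E(K, 11) = 1; 10 ⊕ 1 = 11.
P3: S = E(K, 1) = 4; 0 ⊕ 4 = 4.
P4: S = E(K, 4) = 14; 1 ⊕ 14 = 15.
Blocks that differ from the original plaintext: P4.

P0 = 5, P1 = 9, P2 = 11, P3 = 4, P4 = 15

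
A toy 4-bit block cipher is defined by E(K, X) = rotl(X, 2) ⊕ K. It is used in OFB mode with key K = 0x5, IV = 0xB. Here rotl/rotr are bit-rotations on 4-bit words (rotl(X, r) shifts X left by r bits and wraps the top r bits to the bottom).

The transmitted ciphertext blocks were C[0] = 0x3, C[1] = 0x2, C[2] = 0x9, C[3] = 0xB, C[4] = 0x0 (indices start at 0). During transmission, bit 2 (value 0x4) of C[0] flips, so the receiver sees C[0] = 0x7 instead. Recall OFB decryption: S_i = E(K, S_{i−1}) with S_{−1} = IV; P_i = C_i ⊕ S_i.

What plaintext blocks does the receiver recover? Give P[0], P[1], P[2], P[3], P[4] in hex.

Only C[0] changed, to 0x7. In OFB, a change in C_i flips the same bit in P_i only; the keystream is unaffected. Decrypting the received ciphertext:
P[0]: S = E(K, 0xB) = 0xB; 0x7 ⊕ 0xB = 0xC.
P[1]: S = E(K, 0xB) = 0xB; 0x2 ⊕ 0xB = 0x9.
P[2]: S = E(K, 0xB) = 0xB; 0x9 ⊕ 0xB = 0x2.
P[3]: S = E(K, 0xB) = 0xB; 0xB ⊕ 0xB = 0x0.
P[4]: S = E(K, 0xB) = 0xB; 0x0 ⊕ 0xB = 0xB.
Blocks that differ from the original plaintext: P[0].

P[0] = 0xC, P[1] = 0x9, P[2] = 0x2, P[3] = 0x0, P[4] = 0xB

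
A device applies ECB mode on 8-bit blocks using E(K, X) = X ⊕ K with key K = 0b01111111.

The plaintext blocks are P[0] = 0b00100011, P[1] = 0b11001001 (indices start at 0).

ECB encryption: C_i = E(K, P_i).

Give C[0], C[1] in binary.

C[0]: E(K, 0b00100011) = 0b01011100.
C[1]: E(K, 0b11001001) = 0b10110110.

C[0] = 0b01011100, C[1] = 0b10110110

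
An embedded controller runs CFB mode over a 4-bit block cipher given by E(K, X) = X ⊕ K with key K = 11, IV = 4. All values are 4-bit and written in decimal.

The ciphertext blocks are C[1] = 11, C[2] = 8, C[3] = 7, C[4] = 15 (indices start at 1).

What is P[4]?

CFB decryption: P_i = C_i ⊕ E(K, C_{i−1}), with C_{0} = IV.
P[4]: E(K, 7) = 12; 15 ⊕ 12 = 3.

P[4] = 3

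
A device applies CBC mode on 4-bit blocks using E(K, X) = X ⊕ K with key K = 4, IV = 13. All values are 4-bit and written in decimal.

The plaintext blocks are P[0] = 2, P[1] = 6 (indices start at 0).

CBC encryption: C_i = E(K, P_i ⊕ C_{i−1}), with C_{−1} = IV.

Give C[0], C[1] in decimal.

C[0] = 11, C[1] = 9

C[0]: P[0] ⊕ 13 = 15; E(K, 15) = 11.
C[1]: P[1] ⊕ 11 = 13; E(K, 13) = 9.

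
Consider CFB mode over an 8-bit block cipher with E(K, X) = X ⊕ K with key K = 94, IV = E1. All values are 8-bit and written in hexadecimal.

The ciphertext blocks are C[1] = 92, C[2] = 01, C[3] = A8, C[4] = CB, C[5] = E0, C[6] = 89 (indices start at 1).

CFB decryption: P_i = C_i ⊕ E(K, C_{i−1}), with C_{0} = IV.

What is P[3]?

P[3] = 3D

P[3]: E(K, 01) = 95; A8 ⊕ 95 = 3D.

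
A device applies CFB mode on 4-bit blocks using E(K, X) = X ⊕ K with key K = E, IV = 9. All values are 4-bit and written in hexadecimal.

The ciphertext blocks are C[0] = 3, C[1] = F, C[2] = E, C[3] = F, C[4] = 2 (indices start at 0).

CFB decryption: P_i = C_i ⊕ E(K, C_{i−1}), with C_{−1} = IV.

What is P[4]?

P[4] = 3

P[4]: E(K, F) = 1; 2 ⊕ 1 = 3.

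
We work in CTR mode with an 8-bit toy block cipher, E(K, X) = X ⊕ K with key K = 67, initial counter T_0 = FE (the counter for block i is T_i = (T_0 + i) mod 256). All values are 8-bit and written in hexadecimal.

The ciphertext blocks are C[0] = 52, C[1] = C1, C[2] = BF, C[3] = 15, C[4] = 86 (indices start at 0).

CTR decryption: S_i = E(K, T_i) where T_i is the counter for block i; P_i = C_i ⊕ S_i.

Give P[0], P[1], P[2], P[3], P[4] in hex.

P[0] = CB, P[1] = 59, P[2] = D8, P[3] = 73, P[4] = E3

P[0]: T = FE, S = E(K, T) = 99; 52 ⊕ 99 = CB.
P[1]: T = FF, S = E(K, T) = 98; C1 ⊕ 98 = 59.
P[2]: T = 00, S = E(K, T) = 67; BF ⊕ 67 = D8.
P[3]: T = 01, S = E(K, T) = 66; 15 ⊕ 66 = 73.
P[4]: T = 02, S = E(K, T) = 65; 86 ⊕ 65 = E3.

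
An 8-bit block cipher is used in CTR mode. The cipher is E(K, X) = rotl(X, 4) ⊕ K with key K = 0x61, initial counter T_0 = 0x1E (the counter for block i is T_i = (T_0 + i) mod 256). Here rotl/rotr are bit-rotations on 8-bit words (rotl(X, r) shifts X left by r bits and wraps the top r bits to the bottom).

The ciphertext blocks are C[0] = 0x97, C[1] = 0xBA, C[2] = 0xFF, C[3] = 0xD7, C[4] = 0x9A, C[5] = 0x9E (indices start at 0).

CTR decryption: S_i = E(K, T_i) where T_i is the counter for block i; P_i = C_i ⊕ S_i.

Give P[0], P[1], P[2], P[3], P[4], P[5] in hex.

P[0] = 0x17, P[1] = 0x2A, P[2] = 0x9C, P[3] = 0xA4, P[4] = 0xD9, P[5] = 0xCD

P[0]: T = 0x1E, S = E(K, T) = 0x80; 0x97 ⊕ 0x80 = 0x17.
P[1]: T = 0x1F, S = E(K, T) = 0x90; 0xBA ⊕ 0x90 = 0x2A.
P[2]: T = 0x20, S = E(K, T) = 0x63; 0xFF ⊕ 0x63 = 0x9C.
P[3]: T = 0x21, S = E(K, T) = 0x73; 0xD7 ⊕ 0x73 = 0xA4.
P[4]: T = 0x22, S = E(K, T) = 0x43; 0x9A ⊕ 0x43 = 0xD9.
P[5]: T = 0x23, S = E(K, T) = 0x53; 0x9E ⊕ 0x53 = 0xCD.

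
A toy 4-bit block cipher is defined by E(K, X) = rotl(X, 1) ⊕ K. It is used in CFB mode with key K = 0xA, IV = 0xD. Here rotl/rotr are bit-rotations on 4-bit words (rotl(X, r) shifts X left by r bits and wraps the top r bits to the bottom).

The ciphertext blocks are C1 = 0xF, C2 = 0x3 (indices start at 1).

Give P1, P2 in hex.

CFB decryption: P_i = C_i ⊕ E(K, C_{i−1}), with C_{0} = IV.
P1: E(K, 0xD) = 0x1; 0xF ⊕ 0x1 = 0xE.
P2: E(K, 0xF) = 0x5; 0x3 ⊕ 0x5 = 0x6.

P1 = 0xE, P2 = 0x6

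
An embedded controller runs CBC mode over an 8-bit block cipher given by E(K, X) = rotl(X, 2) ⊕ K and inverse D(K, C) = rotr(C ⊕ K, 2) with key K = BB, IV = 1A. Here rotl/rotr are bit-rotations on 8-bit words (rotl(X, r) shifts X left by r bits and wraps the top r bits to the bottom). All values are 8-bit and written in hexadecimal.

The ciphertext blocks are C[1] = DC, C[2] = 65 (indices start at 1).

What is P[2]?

CBC decryption: P_i = D(K, C_i) ⊕ C_{i−1}, with C_{0} = IV.
P[2]: D(K, 65) = B7; B7 ⊕ DC = 6B.

P[2] = 6B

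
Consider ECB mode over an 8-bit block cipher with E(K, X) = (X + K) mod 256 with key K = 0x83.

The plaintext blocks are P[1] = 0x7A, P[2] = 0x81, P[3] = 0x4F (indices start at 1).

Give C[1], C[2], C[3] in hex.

C[1] = 0xFD, C[2] = 0x04, C[3] = 0xD2

ECB encryption: C_i = E(K, P_i).
C[1]: E(K, 0x7A) = 0xFD.
C[2]: E(K, 0x81) = 0x04.
C[3]: E(K, 0x4F) = 0xD2.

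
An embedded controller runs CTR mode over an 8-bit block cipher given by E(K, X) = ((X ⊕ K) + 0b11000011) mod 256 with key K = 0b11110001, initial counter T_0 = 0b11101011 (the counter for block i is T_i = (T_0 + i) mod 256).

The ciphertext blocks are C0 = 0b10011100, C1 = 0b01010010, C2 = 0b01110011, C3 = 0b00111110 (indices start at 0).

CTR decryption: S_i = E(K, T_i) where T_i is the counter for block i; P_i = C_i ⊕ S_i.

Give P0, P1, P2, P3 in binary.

P0 = 0b01000001, P1 = 0b10110010, P2 = 0b10101100, P3 = 0b11011100

P0: T = 0b11101011, S = E(K, T) = 0b11011101; 0b10011100 ⊕ 0b11011101 = 0b01000001.
P1: T = 0b11101100, S = E(K, T) = 0b11100000; 0b01010010 ⊕ 0b11100000 = 0b10110010.
P2: T = 0b11101101, S = E(K, T) = 0b11011111; 0b01110011 ⊕ 0b11011111 = 0b10101100.
P3: T = 0b11101110, S = E(K, T) = 0b11100010; 0b00111110 ⊕ 0b11100010 = 0b11011100.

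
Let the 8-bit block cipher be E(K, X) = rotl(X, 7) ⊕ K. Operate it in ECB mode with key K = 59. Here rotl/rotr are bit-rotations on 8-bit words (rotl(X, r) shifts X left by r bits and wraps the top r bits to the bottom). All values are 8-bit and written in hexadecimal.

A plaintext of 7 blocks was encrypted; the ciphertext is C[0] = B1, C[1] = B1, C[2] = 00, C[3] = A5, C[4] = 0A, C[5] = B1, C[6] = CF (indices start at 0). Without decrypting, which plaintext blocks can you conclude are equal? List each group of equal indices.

ECB encrypts each block independently with the same key, so equal ciphertext blocks imply equal plaintext blocks.
C[0] = C[1] = C[5] = B1, so P[0] = P[1] = P[5].

P[0] = P[1] = P[5]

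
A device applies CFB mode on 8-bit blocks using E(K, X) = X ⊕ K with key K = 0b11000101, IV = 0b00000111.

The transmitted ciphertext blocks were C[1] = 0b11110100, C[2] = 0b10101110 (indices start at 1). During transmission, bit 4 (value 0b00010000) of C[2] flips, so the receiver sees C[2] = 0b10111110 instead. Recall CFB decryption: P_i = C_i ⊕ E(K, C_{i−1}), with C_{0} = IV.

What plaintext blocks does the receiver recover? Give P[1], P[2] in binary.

Only C[2] changed, to 0b10111110. In CFB, a change in C_i flips the same bit in P_i and garbles P_{i+1}. Decrypting the received ciphertext:
P[1]: E(K, 0b00000111) = 0b11000010; 0b11110100 ⊕ 0b11000010 = 0b00110110.
P[2]: E(K, 0b11110100) = 0b00110001; 0b10111110 ⊕ 0b00110001 = 0b10001111.
Blocks that differ from the original plaintext: P[2].

P[1] = 0b00110110, P[2] = 0b10001111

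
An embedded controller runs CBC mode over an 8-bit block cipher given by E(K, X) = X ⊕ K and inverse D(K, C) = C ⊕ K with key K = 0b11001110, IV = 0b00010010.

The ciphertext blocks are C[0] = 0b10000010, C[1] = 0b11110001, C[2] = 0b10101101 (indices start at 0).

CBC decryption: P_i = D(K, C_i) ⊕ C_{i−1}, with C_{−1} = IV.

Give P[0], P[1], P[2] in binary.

P[0]: D(K, 0b10000010) = 0b01001100; 0b01001100 ⊕ 0b00010010 = 0b01011110.
P[1]: D(K, 0b11110001) = 0b00111111; 0b00111111 ⊕ 0b10000010 = 0b10111101.
P[2]: D(K, 0b10101101) = 0b01100011; 0b01100011 ⊕ 0b11110001 = 0b10010010.

P[0] = 0b01011110, P[1] = 0b10111101, P[2] = 0b10010010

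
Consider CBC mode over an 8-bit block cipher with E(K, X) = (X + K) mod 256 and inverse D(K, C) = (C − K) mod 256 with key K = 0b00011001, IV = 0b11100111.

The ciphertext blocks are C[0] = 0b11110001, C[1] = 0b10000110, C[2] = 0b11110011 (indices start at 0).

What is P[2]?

CBC decryption: P_i = D(K, C_i) ⊕ C_{i−1}, with C_{−1} = IV.
P[2]: D(K, 0b11110011) = 0b11011010; 0b11011010 ⊕ 0b10000110 = 0b01011100.

P[2] = 0b01011100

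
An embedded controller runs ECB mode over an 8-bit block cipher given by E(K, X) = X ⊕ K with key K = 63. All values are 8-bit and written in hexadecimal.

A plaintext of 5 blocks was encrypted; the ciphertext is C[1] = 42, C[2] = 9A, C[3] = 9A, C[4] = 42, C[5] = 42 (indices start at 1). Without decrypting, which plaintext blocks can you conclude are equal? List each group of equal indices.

P[1] = P[4] = P[5]; P[2] = P[3]

ECB encrypts each block independently with the same key, so equal ciphertext blocks imply equal plaintext blocks.
C[1] = C[4] = C[5] = 42, so P[1] = P[4] = P[5].
C[2] = C[3] = 9A, so P[2] = P[3].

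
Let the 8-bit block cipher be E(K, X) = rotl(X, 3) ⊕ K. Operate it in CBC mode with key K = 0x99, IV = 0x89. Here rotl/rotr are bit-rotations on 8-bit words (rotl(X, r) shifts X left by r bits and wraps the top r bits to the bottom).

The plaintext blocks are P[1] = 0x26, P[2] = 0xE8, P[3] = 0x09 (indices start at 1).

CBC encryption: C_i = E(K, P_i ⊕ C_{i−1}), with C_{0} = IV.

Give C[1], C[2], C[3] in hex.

C[1] = 0xE4, C[2] = 0xF9, C[3] = 0x1E

C[1]: P[1] ⊕ 0x89 = 0xAF; E(K, 0xAF) = 0xE4.
C[2]: P[2] ⊕ 0xE4 = 0x0C; E(K, 0x0C) = 0xF9.
C[3]: P[3] ⊕ 0xF9 = 0xF0; E(K, 0xF0) = 0x1E.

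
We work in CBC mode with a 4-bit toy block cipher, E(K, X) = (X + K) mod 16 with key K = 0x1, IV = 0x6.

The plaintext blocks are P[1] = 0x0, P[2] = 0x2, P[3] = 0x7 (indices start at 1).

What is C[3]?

CBC encryption: C_i = E(K, P_i ⊕ C_{i−1}), with C_{0} = IV.
C[1]: P[1] ⊕ 0x6 = 0x6; E(K, 0x6) = 0x7.
C[2]: P[2] ⊕ 0x7 = 0x5; E(K, 0x5) = 0x6.
C[3]: P[3] ⊕ 0x6 = 0x1; E(K, 0x1) = 0x2.

C[3] = 0x2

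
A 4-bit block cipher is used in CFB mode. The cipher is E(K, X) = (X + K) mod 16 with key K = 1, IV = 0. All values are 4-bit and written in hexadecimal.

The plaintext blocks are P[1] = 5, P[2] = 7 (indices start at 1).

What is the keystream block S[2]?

5

CFB encryption: C_i = P_i ⊕ E(K, C_{i−1}), with C_{0} = IV.
C[1]: E(K, 0) = 1; 5 ⊕ 1 = 4.
C[2]: E(K, 4) = 5; 7 ⊕ 5 = 2.
So S[2] = 5.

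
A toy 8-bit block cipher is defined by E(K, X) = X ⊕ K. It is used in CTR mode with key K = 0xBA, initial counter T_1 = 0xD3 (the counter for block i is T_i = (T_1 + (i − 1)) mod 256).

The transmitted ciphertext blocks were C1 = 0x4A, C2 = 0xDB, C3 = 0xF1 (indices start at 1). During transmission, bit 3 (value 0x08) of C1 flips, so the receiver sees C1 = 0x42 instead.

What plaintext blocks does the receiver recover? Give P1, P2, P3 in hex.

CTR decryption: S_i = E(K, T_i) where T_i is the counter for block i; P_i = C_i ⊕ S_i.
Only C1 changed, to 0x42. In CTR, a change in C_i flips the same bit in P_i only; the keystream is unaffected. Decrypting the received ciphertext:
P1: T = 0xD3, S = E(K, T) = 0x69; 0x42 ⊕ 0x69 = 0x2B.
P2: T = 0xD4, S = E(K, T) = 0x6E; 0xDB ⊕ 0x6E = 0xB5.
P3: T = 0xD5, S = E(K, T) = 0x6F; 0xF1 ⊕ 0x6F = 0x9E.
Blocks that differ from the original plaintext: P1.

P1 = 0x2B, P2 = 0xB5, P3 = 0x9E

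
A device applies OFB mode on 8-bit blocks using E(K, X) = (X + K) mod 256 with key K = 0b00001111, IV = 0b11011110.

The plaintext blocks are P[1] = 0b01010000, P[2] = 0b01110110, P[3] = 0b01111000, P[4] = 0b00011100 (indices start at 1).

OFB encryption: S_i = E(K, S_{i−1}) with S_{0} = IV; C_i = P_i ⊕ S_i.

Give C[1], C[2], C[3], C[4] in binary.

C[1]: S = E(K, 0b11011110) = 0b11101101; 0b01010000 ⊕ 0b11101101 = 0b10111101.
C[2]: S = E(K, 0b11101101) = 0b11111100; 0b01110110 ⊕ 0b11111100 = 0b10001010.
C[3]: S = E(K, 0b11111100) = 0b00001011; 0b01111000 ⊕ 0b00001011 = 0b01110011.
C[4]: S = E(K, 0b00001011) = 0b00011010; 0b00011100 ⊕ 0b00011010 = 0b00000110.

C[1] = 0b10111101, C[2] = 0b10001010, C[3] = 0b01110011, C[4] = 0b00000110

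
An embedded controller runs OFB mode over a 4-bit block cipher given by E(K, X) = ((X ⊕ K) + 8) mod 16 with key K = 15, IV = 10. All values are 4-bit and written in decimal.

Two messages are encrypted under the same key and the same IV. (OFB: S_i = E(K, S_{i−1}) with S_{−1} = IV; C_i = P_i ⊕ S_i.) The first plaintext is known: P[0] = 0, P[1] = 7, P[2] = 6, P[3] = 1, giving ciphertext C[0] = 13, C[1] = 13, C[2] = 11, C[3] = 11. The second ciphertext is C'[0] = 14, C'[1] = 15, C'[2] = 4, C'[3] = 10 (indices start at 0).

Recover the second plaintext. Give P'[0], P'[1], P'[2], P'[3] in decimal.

In OFB with a reused IV, both messages share the same keystream S_i, so C_i ⊕ C'_i = P_i ⊕ P'_i and thus P'_i = P_i ⊕ C_i ⊕ C'_i.
P'[0]: 0 ⊕ 13 ⊕ 14 = 3.
P'[1]: 7 ⊕ 13 ⊕ 15 = 5.
P'[2]: 6 ⊕ 11 ⊕ 4 = 9.
P'[3]: 1 ⊕ 11 ⊕ 10 = 0.

P'[0] = 3, P'[1] = 5, P'[2] = 9, P'[3] = 0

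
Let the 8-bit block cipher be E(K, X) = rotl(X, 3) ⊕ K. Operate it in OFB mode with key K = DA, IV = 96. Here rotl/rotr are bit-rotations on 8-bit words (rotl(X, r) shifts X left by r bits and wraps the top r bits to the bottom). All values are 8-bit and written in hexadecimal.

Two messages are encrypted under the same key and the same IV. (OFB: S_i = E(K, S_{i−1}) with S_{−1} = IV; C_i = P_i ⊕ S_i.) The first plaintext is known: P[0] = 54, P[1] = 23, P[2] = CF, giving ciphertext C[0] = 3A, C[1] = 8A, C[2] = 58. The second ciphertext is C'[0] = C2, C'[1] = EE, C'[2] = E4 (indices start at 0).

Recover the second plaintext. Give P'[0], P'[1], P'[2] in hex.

P'[0] = AC, P'[1] = 47, P'[2] = 73

In OFB with a reused IV, both messages share the same keystream S_i, so C_i ⊕ C'_i = P_i ⊕ P'_i and thus P'_i = P_i ⊕ C_i ⊕ C'_i.
P'[0]: 54 ⊕ 3A ⊕ C2 = AC.
P'[1]: 23 ⊕ 8A ⊕ EE = 47.
P'[2]: CF ⊕ 58 ⊕ E4 = 73.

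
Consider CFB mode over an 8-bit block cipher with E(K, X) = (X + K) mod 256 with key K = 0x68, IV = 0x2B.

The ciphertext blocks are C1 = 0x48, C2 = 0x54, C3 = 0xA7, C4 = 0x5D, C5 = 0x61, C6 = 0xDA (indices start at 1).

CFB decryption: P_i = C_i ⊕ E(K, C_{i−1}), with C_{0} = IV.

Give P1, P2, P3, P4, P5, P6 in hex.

P1: E(K, 0x2B) = 0x93; 0x48 ⊕ 0x93 = 0xDB.
P2: E(K, 0x48) = 0xB0; 0x54 ⊕ 0xB0 = 0xE4.
P3: E(K, 0x54) = 0xBC; 0xA7 ⊕ 0xBC = 0x1B.
P4: E(K, 0xA7) = 0x0F; 0x5D ⊕ 0x0F = 0x52.
P5: E(K, 0x5D) = 0xC5; 0x61 ⊕ 0xC5 = 0xA4.
P6: E(K, 0x61) = 0xC9; 0xDA ⊕ 0xC9 = 0x13.

P1 = 0xDB, P2 = 0xE4, P3 = 0x1B, P4 = 0x52, P5 = 0xA4, P6 = 0x13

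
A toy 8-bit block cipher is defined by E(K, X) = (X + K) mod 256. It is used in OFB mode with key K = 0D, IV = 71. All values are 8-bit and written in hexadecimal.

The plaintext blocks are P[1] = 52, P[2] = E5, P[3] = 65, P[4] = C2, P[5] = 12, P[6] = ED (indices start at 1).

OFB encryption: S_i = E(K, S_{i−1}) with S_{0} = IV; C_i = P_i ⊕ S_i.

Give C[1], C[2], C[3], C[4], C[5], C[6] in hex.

C[1] = 2C, C[2] = 6E, C[3] = FD, C[4] = 67, C[5] = A0, C[6] = 52

C[1]: S = E(K, 71) = 7E; 52 ⊕ 7E = 2C.
C[2]: S = E(K, 7E) = 8B; E5 ⊕ 8B = 6E.
C[3]: S = E(K, 8B) = 98; 65 ⊕ 98 = FD.
C[4]: S = E(K, 98) = A5; C2 ⊕ A5 = 67.
C[5]: S = E(K, A5) = B2; 12 ⊕ B2 = A0.
C[6]: S = E(K, B2) = BF; ED ⊕ BF = 52.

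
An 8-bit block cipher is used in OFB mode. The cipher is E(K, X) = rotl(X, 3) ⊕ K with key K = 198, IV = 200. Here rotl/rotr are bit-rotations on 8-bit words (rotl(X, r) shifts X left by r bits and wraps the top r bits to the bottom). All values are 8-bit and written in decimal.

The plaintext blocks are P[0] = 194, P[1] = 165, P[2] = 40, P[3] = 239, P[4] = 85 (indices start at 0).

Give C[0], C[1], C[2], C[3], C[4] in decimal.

OFB encryption: S_i = E(K, S_{i−1}) with S_{−1} = IV; C_i = P_i ⊕ S_i.
C[0]: S = E(K, 200) = 128; 194 ⊕ 128 = 66.
C[1]: S = E(K, 128) = 194; 165 ⊕ 194 = 103.
C[2]: S = E(K, 194) = 208; 40 ⊕ 208 = 248.
C[3]: S = E(K, 208) = 64; 239 ⊕ 64 = 175.
C[4]: S = E(K, 64) = 196; 85 ⊕ 196 = 145.

C[0] = 66, C[1] = 103, C[2] = 248, C[3] = 175, C[4] = 145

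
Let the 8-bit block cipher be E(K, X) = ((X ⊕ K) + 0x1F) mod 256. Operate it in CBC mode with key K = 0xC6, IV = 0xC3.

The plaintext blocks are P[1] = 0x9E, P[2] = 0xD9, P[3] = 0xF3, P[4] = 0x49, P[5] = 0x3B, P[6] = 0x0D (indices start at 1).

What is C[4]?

CBC encryption: C_i = E(K, P_i ⊕ C_{i−1}), with C_{0} = IV.
C[1]: P[1] ⊕ 0xC3 = 0x5D; E(K, 0x5D) = 0xBA.
C[2]: P[2] ⊕ 0xBA = 0x63; E(K, 0x63) = 0xC4.
C[3]: P[3] ⊕ 0xC4 = 0x37; E(K, 0x37) = 0x10.
C[4]: P[4] ⊕ 0x10 = 0x59; E(K, 0x59) = 0xBE.

C[4] = 0xBE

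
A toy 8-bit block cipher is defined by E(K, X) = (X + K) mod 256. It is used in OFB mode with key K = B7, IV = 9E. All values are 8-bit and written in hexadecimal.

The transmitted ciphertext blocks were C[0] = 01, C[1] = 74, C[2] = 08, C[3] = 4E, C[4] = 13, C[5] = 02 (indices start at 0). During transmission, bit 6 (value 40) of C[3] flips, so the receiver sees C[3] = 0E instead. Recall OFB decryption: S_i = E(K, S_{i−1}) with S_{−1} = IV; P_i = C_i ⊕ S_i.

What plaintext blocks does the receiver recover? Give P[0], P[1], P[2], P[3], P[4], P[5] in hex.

Only C[3] changed, to 0E. In OFB, a change in C_i flips the same bit in P_i only; the keystream is unaffected. Decrypting the received ciphertext:
P[0]: S = E(K, 9E) = 55; 01 ⊕ 55 = 54.
P[1]: S = E(K, 55) = 0C; 74 ⊕ 0C = 78.
P[2]: S = E(K, 0C) = C3; 08 ⊕ C3 = CB.
P[3]: S = E(K, C3) = 7A; 0E ⊕ 7A = 74.
P[4]: S = E(K, 7A) = 31; 13 ⊕ 31 = 22.
P[5]: S = E(K, 31) = E8; 02 ⊕ E8 = EA.
Blocks that differ from the original plaintext: P[3].

P[0] = 54, P[1] = 78, P[2] = CB, P[3] = 74, P[4] = 22, P[5] = EA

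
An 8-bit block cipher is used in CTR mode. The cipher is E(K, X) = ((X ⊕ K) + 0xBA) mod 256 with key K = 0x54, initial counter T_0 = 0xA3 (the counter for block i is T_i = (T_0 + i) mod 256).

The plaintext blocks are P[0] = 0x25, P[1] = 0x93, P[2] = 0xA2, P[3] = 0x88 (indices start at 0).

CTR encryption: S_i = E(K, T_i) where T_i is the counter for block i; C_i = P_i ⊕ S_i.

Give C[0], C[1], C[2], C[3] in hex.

C[0]: T = 0xA3, S = E(K, T) = 0xB1; 0x25 ⊕ 0xB1 = 0x94.
C[1]: T = 0xA4, S = E(K, T) = 0xAA; 0x93 ⊕ 0xAA = 0x39.
C[2]: T = 0xA5, S = E(K, T) = 0xAB; 0xA2 ⊕ 0xAB = 0x09.
C[3]: T = 0xA6, S = E(K, T) = 0xAC; 0x88 ⊕ 0xAC = 0x24.

C[0] = 0x94, C[1] = 0x39, C[2] = 0x09, C[3] = 0x24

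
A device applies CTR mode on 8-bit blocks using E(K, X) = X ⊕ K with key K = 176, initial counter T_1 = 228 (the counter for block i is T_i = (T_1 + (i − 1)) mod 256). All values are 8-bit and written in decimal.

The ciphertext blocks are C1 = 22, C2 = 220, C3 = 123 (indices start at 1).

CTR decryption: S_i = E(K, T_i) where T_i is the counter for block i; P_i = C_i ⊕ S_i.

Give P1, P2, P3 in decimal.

P1: T = 228, S = E(K, T) = 84; 22 ⊕ 84 = 66.
P2: T = 229, S = E(K, T) = 85; 220 ⊕ 85 = 137.
P3: T = 230, S = E(K, T) = 86; 123 ⊕ 86 = 45.

P1 = 66, P2 = 137, P3 = 45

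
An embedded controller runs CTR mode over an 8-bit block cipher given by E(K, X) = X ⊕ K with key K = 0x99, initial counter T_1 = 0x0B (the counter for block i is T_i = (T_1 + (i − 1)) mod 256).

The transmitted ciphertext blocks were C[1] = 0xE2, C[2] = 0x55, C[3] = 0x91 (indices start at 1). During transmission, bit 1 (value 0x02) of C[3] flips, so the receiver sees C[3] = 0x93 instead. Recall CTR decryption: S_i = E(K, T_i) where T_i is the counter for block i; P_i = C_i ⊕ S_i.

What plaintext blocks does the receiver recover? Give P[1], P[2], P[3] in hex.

Only C[3] changed, to 0x93. In CTR, a change in C_i flips the same bit in P_i only; the keystream is unaffected. Decrypting the received ciphertext:
P[1]: T = 0x0B, S = E(K, T) = 0x92; 0xE2 ⊕ 0x92 = 0x70.
P[2]: T = 0x0C, S = E(K, T) = 0x95; 0x55 ⊕ 0x95 = 0xC0.
P[3]: T = 0x0D, S = E(K, T) = 0x94; 0x93 ⊕ 0x94 = 0x07.
Blocks that differ from the original plaintext: P[3].

P[1] = 0x70, P[2] = 0xC0, P[3] = 0x07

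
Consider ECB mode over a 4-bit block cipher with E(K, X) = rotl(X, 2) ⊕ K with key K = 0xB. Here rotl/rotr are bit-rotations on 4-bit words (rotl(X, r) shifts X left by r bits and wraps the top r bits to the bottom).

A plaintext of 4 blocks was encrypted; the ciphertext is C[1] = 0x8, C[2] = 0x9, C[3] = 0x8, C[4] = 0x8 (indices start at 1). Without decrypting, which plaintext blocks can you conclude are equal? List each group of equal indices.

P[1] = P[3] = P[4]

ECB encrypts each block independently with the same key, so equal ciphertext blocks imply equal plaintext blocks.
C[1] = C[3] = C[4] = 0x8, so P[1] = P[3] = P[4].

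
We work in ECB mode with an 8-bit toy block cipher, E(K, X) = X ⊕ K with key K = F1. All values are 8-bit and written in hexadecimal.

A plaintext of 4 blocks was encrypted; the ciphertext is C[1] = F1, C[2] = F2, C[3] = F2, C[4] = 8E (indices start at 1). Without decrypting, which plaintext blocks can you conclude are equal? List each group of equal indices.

P[2] = P[3]

ECB encrypts each block independently with the same key, so equal ciphertext blocks imply equal plaintext blocks.
C[2] = C[3] = F2, so P[2] = P[3].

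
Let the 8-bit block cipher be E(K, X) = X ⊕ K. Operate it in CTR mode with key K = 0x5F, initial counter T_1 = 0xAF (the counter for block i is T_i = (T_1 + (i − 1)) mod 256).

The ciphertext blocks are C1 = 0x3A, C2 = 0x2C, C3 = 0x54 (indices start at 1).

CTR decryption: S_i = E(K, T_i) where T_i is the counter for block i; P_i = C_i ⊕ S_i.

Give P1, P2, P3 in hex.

P1 = 0xCA, P2 = 0xC3, P3 = 0xBA

P1: T = 0xAF, S = E(K, T) = 0xF0; 0x3A ⊕ 0xF0 = 0xCA.
P2: T = 0xB0, S = E(K, T) = 0xEF; 0x2C ⊕ 0xEF = 0xC3.
P3: T = 0xB1, S = E(K, T) = 0xEE; 0x54 ⊕ 0xEE = 0xBA.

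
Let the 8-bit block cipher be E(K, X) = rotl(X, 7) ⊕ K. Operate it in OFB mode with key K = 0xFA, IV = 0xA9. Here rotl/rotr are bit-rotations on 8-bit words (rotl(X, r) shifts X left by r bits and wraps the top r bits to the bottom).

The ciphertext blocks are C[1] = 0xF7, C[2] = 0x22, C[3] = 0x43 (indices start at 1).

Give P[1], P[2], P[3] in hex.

P[1] = 0xD9, P[2] = 0xCF, P[3] = 0x4F

OFB decryption: S_i = E(K, S_{i−1}) with S_{0} = IV; P_i = C_i ⊕ S_i.
P[1]: S = E(K, 0xA9) = 0x2E; 0xF7 ⊕ 0x2E = 0xD9.
P[2]: S = E(K, 0x2E) = 0xED; 0x22 ⊕ 0xED = 0xCF.
P[3]: S = E(K, 0xED) = 0x0C; 0x43 ⊕ 0x0C = 0x4F.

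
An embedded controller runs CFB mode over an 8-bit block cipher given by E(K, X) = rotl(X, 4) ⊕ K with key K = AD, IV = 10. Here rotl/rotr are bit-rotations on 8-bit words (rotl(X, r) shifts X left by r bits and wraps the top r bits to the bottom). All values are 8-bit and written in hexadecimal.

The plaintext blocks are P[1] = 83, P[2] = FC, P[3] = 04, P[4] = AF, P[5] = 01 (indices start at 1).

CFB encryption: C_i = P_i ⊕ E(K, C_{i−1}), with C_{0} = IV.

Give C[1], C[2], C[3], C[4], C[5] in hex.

C[1] = 2F, C[2] = A3, C[3] = 93, C[4] = 3B, C[5] = 1F

C[1]: E(K, 10) = AC; 83 ⊕ AC = 2F.
C[2]: E(K, 2F) = 5F; FC ⊕ 5F = A3.
C[3]: E(K, A3) = 97; 04 ⊕ 97 = 93.
C[4]: E(K, 93) = 94; AF ⊕ 94 = 3B.
C[5]: E(K, 3B) = 1E; 01 ⊕ 1E = 1F.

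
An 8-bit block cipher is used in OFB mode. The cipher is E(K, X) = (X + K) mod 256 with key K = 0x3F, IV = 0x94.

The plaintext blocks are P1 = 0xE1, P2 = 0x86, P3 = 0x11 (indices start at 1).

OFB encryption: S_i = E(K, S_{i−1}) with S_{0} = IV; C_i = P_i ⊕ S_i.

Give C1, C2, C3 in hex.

C1 = 0x32, C2 = 0x94, C3 = 0x40

C1: S = E(K, 0x94) = 0xD3; 0xE1 ⊕ 0xD3 = 0x32.
C2: S = E(K, 0xD3) = 0x12; 0x86 ⊕ 0x12 = 0x94.
C3: S = E(K, 0x12) = 0x51; 0x11 ⊕ 0x51 = 0x40.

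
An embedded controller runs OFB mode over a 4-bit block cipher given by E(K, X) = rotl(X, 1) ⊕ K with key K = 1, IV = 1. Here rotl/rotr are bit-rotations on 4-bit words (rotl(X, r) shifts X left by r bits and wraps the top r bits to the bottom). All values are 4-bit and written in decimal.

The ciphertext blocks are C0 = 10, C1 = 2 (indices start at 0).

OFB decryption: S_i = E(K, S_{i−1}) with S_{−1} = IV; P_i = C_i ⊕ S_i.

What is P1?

P1 = 5

P0: S = E(K, 1) = 3; 10 ⊕ 3 = 9.
P1: S = E(K, 3) = 7; 2 ⊕ 7 = 5.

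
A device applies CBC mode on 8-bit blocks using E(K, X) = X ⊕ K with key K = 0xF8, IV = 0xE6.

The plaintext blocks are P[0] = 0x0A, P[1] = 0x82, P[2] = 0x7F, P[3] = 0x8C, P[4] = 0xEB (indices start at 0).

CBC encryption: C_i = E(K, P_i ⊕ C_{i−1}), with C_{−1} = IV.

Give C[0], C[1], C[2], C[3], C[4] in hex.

C[0]: P[0] ⊕ 0xE6 = 0xEC; E(K, 0xEC) = 0x14.
C[1]: P[1] ⊕ 0x14 = 0x96; E(K, 0x96) = 0x6E.
C[2]: P[2] ⊕ 0x6E = 0x11; E(K, 0x11) = 0xE9.
C[3]: P[3] ⊕ 0xE9 = 0x65; E(K, 0x65) = 0x9D.
C[4]: P[4] ⊕ 0x9D = 0x76; E(K, 0x76) = 0x8E.

C[0] = 0x14, C[1] = 0x6E, C[2] = 0xE9, C[3] = 0x9D, C[4] = 0x8E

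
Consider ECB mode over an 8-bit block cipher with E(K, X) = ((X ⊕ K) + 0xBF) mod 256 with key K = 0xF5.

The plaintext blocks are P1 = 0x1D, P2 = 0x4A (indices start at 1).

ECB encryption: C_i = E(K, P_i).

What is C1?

C1: E(K, 0x1D) = 0xA7.

C1 = 0xA7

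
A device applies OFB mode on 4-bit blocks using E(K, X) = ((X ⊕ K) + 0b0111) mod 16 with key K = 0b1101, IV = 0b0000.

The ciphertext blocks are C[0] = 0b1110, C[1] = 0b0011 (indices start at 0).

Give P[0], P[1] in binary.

P[0] = 0b1010, P[1] = 0b0011

OFB decryption: S_i = E(K, S_{i−1}) with S_{−1} = IV; P_i = C_i ⊕ S_i.
P[0]: S = E(K, 0b0000) = 0b0100; 0b1110 ⊕ 0b0100 = 0b1010.
P[1]: S = E(K, 0b0100) = 0b0000; 0b0011 ⊕ 0b0000 = 0b0011.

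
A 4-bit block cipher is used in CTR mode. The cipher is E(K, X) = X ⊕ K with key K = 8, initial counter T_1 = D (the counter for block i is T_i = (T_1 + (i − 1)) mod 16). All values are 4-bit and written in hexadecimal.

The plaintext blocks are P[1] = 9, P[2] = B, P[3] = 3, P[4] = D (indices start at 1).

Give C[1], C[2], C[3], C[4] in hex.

CTR encryption: S_i = E(K, T_i) where T_i is the counter for block i; C_i = P_i ⊕ S_i.
C[1]: T = D, S = E(K, T) = 5; 9 ⊕ 5 = C.
C[2]: T = E, S = E(K, T) = 6; B ⊕ 6 = D.
C[3]: T = F, S = E(K, T) = 7; 3 ⊕ 7 = 4.
C[4]: T = 0, S = E(K, T) = 8; D ⊕ 8 = 5.

C[1] = C, C[2] = D, C[3] = 4, C[4] = 5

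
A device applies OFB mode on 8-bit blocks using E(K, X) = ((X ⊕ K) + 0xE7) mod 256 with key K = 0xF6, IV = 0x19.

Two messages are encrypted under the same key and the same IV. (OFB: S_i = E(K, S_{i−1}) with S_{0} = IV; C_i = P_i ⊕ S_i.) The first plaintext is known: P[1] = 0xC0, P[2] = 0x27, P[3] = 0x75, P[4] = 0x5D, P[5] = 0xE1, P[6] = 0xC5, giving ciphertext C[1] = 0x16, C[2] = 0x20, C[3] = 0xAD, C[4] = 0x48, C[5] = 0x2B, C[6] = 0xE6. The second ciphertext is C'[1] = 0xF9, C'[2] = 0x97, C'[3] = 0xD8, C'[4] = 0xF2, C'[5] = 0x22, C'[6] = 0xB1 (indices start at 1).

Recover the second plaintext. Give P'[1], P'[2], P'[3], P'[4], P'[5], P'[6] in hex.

In OFB with a reused IV, both messages share the same keystream S_i, so C_i ⊕ C'_i = P_i ⊕ P'_i and thus P'_i = P_i ⊕ C_i ⊕ C'_i.
P'[1]: 0xC0 ⊕ 0x16 ⊕ 0xF9 = 0x2F.
P'[2]: 0x27 ⊕ 0x20 ⊕ 0x97 = 0x90.
P'[3]: 0x75 ⊕ 0xAD ⊕ 0xD8 = 0x00.
P'[4]: 0x5D ⊕ 0x48 ⊕ 0xF2 = 0xE7.
P'[5]: 0xE1 ⊕ 0x2B ⊕ 0x22 = 0xE8.
P'[6]: 0xC5 ⊕ 0xE6 ⊕ 0xB1 = 0x92.

P'[1] = 0x2F, P'[2] = 0x90, P'[3] = 0x00, P'[4] = 0xE7, P'[5] = 0xE8, P'[6] = 0x92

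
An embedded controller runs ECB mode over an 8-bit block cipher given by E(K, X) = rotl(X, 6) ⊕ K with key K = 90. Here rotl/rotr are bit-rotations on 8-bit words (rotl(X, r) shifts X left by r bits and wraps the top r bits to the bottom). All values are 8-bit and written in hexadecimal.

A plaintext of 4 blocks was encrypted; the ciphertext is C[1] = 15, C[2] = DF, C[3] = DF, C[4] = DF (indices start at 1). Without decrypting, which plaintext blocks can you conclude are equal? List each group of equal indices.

ECB encrypts each block independently with the same key, so equal ciphertext blocks imply equal plaintext blocks.
C[2] = C[3] = C[4] = DF, so P[2] = P[3] = P[4].

P[2] = P[3] = P[4]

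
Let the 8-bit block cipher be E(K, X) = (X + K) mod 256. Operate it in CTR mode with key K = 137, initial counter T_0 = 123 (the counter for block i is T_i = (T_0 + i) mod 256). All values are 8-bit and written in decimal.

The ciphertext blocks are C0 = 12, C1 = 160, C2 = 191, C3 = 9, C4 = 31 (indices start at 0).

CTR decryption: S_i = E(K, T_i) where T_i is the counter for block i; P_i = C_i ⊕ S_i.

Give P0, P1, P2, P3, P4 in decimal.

P0 = 8, P1 = 165, P2 = 185, P3 = 14, P4 = 23

P0: T = 123, S = E(K, T) = 4; 12 ⊕ 4 = 8.
P1: T = 124, S = E(K, T) = 5; 160 ⊕ 5 = 165.
P2: T = 125, S = E(K, T) = 6; 191 ⊕ 6 = 185.
P3: T = 126, S = E(K, T) = 7; 9 ⊕ 7 = 14.
P4: T = 127, S = E(K, T) = 8; 31 ⊕ 8 = 23.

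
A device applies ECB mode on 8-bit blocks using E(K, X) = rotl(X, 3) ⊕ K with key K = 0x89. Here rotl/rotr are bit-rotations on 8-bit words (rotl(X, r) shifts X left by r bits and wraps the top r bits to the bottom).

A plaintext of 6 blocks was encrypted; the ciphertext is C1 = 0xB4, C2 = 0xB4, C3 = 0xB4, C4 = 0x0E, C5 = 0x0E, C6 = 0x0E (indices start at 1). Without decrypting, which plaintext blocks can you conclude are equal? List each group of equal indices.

ECB encrypts each block independently with the same key, so equal ciphertext blocks imply equal plaintext blocks.
C1 = C2 = C3 = 0xB4, so P1 = P2 = P3.
C4 = C5 = C6 = 0x0E, so P4 = P5 = P6.

P1 = P2 = P3; P4 = P5 = P6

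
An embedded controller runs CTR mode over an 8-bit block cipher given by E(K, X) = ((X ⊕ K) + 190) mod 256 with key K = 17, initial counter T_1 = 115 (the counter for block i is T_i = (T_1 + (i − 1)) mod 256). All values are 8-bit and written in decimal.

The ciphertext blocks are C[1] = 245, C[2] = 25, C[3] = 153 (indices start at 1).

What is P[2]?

CTR decryption: S_i = E(K, T_i) where T_i is the counter for block i; P_i = C_i ⊕ S_i.
P[2]: T = 116, S = E(K, T) = 35; 25 ⊕ 35 = 58.

P[2] = 58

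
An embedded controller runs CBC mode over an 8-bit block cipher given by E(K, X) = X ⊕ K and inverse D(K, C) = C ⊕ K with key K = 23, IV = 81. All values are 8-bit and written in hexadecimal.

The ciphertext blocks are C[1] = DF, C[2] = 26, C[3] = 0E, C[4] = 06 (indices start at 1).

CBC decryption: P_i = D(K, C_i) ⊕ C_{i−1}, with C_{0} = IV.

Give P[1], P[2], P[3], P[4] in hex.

P[1]: D(K, DF) = FC; FC ⊕ 81 = 7D.
P[2]: D(K, 26) = 05; 05 ⊕ DF = DA.
P[3]: D(K, 0E) = 2D; 2D ⊕ 26 = 0B.
P[4]: D(K, 06) = 25; 25 ⊕ 0E = 2B.

P[1] = 7D, P[2] = DA, P[3] = 0B, P[4] = 2B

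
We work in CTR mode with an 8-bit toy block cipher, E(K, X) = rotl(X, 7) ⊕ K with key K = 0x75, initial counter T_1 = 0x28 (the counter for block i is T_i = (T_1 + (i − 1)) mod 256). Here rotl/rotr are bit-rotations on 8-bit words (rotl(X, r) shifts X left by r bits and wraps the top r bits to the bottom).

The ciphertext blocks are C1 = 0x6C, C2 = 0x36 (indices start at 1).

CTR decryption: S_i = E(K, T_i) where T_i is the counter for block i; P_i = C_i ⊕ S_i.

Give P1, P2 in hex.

P1 = 0x0D, P2 = 0xD7

P1: T = 0x28, S = E(K, T) = 0x61; 0x6C ⊕ 0x61 = 0x0D.
P2: T = 0x29, S = E(K, T) = 0xE1; 0x36 ⊕ 0xE1 = 0xD7.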